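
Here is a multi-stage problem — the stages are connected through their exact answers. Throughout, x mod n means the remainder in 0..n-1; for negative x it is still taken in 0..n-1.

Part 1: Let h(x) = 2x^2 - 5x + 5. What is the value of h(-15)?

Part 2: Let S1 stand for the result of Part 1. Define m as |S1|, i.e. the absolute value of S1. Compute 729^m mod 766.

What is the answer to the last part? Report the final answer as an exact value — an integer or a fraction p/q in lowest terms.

7

Part 1: 2*(-15)^2 - 5*(-15)^1 + 5 = (450) + (75) + (5) = 530; answer 530
Part 2: S1 = 530; m = 530; squarings mod 766: 729^1=729, 729^2=603, 729^4=525, 729^8=631, 729^16=607, 729^32=3, 729^64=9, 729^128=81, 729^256=433, 729^512=585; 729^530 = 729^2 * 729^16 * 729^512 = 7 (mod 766); answer 7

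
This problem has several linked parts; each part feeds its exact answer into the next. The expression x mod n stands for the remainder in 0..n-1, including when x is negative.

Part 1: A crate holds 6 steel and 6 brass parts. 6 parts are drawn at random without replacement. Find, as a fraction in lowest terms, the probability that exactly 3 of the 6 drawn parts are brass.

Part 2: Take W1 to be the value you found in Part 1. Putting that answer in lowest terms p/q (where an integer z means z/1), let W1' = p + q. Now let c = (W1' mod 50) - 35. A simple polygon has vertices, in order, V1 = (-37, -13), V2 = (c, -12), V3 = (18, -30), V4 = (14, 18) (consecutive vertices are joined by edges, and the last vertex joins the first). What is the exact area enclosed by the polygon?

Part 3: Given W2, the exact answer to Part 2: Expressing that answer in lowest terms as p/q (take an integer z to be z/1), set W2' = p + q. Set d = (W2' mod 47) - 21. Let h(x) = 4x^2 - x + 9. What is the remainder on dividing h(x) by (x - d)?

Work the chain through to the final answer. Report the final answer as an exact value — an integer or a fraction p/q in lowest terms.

1287

Part 1: total draws C(12,6) = 924; favorable C(6,3)*C(6,3) = 400; P = 100/231; answer 100/231
Part 2: W1 = 100/231; threaded value p + q = 331; c = -4; cross terms: (-37*-12 - -4*-13)=392, (-4*-30 - 18*-12)=336, (18*18 - 14*-30)=744, (14*-13 - -37*18)=484; twice the area = |1956| = 1956; area = 978; answer 978
Part 3: W2 = 978; threaded value p + q = 979; d = 18; remainder = value at the root: 4*(18)^2 - 1*(18)^1 + 9 = (1296) + (-18) + (9) = 1287; answer 1287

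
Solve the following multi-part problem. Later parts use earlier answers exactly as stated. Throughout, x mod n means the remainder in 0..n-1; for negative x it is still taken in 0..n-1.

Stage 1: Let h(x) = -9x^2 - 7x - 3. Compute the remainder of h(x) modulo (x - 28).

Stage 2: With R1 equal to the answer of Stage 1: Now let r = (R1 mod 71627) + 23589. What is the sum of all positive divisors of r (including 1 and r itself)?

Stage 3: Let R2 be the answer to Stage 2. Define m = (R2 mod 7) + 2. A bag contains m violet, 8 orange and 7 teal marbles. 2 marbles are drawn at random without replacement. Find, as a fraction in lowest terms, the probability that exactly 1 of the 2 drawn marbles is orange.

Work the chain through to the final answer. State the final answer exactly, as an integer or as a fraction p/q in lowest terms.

Stage 1: remainder = value at the root: -9*(28)^2 - 7*(28)^1 - 3 = (-7056) + (-196) + (-3) = -7255; answer -7255
Stage 2: R1 = -7255; r = 87961; 87961 is prime, so its only divisors are 1 and 87961; sigma = 1 + 87961 = 87962; answer 87962
Stage 3: R2 = 87962; m = 2; total draws C(17,2) = 136; favorable C(8,1)*C(9,1) = 72; P = 9/17; answer 9/17

9/17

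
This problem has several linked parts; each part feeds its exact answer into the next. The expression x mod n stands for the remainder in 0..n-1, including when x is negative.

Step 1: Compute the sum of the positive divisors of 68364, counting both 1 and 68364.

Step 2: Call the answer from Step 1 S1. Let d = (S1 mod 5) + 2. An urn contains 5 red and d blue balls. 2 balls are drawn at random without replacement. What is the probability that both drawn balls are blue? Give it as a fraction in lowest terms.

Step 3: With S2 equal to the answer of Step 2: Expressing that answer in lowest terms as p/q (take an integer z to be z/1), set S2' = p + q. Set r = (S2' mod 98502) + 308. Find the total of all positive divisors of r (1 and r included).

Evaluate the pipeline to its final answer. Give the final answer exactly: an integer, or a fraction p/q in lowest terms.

576

Step 1: 68364 = 2^2 * 3^4 * 211; sigma = (1 + 2 + 4) * (1 + 3 + 9 + 27 + 81) * (1 + 211) = 7 * 121 * 212 = 179564; answer 179564
Step 2: S1 = 179564; d = 6; total draws C(11,2) = 55; favorable C(6,2) = 15; P = 3/11; answer 3/11
Step 3: S2 = 3/11; threaded value p + q = 14; r = 322; 322 = 2 * 7 * 23; sigma = (1 + 2) * (1 + 7) * (1 + 23) = 3 * 8 * 24 = 576; answer 576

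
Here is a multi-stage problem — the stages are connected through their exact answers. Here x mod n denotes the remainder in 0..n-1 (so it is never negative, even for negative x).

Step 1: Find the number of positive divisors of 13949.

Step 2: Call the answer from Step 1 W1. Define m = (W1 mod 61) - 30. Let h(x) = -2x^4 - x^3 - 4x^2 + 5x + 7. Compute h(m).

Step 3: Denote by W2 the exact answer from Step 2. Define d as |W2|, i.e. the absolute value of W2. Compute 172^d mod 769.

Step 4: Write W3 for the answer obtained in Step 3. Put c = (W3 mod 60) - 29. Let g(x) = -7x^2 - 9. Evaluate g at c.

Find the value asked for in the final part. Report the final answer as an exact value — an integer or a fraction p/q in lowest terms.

-184

Step 1: 13949 = 13 * 29 * 37; number of divisors = (1+1) * (1+1) * (1+1) = 8; answer 8
Step 2: W1 = 8; m = -22; -2*(-22)^4 - 1*(-22)^3 - 4*(-22)^2 + 5*(-22)^1 + 7 = (-468512) + (10648) + (-1936) + (-110) + (7) = -459903; answer -459903
Step 3: W2 = -459903; d = 459903; squarings mod 769: 172^1=172, 172^2=362, 172^4=314, 172^8=164, 172^16=750, 172^32=361, 172^64=360, 172^128=408, 172^256=360, 172^512=408, 172^1024=360, 172^2048=408, 172^4096=360, 172^8192=408, 172^16384=360, 172^32768=408, 172^65536=360, 172^131072=408, 172^262144=360; 172^459903 = 172^1 * 172^2 * 172^4 * 172^8 * 172^16 * 172^32 * 172^64 * 172^1024 * 172^65536 * 172^131072 * 172^262144 = 324 (mod 769); answer 324
Step 4: W3 = 324; c = -5; -7*(-5)^2 - 9 = (-175) + (-9) = -184; answer -184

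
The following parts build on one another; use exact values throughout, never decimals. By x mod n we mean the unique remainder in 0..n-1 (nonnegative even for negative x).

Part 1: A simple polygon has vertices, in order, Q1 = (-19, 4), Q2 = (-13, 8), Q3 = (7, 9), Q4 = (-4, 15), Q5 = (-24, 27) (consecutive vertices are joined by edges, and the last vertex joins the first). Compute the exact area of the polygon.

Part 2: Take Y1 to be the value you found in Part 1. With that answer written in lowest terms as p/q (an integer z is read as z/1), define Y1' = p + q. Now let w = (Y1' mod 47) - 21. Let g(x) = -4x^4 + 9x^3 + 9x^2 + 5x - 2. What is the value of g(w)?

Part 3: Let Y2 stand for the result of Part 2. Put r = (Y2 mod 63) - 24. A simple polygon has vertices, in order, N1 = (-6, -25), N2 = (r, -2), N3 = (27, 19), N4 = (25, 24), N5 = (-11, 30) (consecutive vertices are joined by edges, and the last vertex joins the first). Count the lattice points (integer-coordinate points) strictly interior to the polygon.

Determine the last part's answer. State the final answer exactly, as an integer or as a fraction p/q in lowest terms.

694

Part 1: cross terms: (-19*8 - -13*4)=-100, (-13*9 - 7*8)=-173, (7*15 - -4*9)=141, (-4*27 - -24*15)=252, (-24*4 - -19*27)=417; twice the area = |537| = 537; area = 537/2; answer 537/2
Part 2: Y1 = 537/2; threaded value p + q = 539; w = 1; -4*(1)^4 + 9*(1)^3 + 9*(1)^2 + 5*(1)^1 - 2 = (-4) + (9) + (9) + (5) + (-2) = 17; answer 17
Part 3: Y2 = 17; r = -7; cross terms: (-6*-2 - -7*-25)=-163, (-7*19 - 27*-2)=-79, (27*24 - 25*19)=173, (25*30 - -11*24)=1014, (-11*-25 - -6*30)=455; twice the area = |1400| = 1400; area = 700; boundary points = 1 + 1 + 1 + 6 + 5 = 14; strictly interior points = area - boundary/2 + 1 = 694; answer 694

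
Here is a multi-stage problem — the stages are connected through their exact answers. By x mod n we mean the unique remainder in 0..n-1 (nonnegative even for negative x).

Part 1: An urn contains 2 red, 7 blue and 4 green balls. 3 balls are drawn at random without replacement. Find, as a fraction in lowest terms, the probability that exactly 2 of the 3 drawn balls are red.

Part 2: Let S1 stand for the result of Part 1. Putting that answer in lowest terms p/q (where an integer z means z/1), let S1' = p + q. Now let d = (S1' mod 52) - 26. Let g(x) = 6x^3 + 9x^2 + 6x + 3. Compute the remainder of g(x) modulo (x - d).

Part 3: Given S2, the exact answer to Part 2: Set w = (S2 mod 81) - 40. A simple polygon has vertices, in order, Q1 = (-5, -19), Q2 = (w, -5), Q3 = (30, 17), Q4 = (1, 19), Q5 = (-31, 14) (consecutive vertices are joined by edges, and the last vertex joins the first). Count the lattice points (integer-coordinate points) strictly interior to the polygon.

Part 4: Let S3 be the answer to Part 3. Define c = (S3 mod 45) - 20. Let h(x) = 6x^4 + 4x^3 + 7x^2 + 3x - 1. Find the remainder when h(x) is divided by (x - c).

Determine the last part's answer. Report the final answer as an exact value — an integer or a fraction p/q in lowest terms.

Part 1: total draws C(13,3) = 286; favorable C(2,2)*C(11,1) = 11; P = 1/26; answer 1/26
Part 2: S1 = 1/26; threaded value p + q = 27; d = 1; remainder = value at the root: 6*(1)^3 + 9*(1)^2 + 6*(1)^1 + 3 = (6) + (9) + (6) + (3) = 24; answer 24
Part 3: S2 = 24; w = -16; cross terms: (-5*-5 - -16*-19)=-279, (-16*17 - 30*-5)=-122, (30*19 - 1*17)=553, (1*14 - -31*19)=603, (-31*-19 - -5*14)=659; twice the area = |1414| = 1414; area = 707; boundary points = 1 + 2 + 1 + 1 + 1 = 6; strictly interior points = area - boundary/2 + 1 = 705; answer 705
Part 4: S3 = 705; c = 10; remainder = value at the root: 6*(10)^4 + 4*(10)^3 + 7*(10)^2 + 3*(10)^1 - 1 = (60000) + (4000) + (700) + (30) + (-1) = 64729; answer 64729

64729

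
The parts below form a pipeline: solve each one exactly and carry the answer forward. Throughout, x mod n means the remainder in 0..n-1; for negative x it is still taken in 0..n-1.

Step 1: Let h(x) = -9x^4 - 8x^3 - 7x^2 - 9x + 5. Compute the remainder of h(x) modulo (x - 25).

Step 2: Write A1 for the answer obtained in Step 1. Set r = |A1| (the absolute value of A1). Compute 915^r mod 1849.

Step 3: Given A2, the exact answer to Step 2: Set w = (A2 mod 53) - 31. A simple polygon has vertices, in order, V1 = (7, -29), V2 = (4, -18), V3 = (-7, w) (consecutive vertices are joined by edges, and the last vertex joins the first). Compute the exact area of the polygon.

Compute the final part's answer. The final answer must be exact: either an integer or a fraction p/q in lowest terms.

41

Step 1: remainder = value at the root: -9*(25)^4 - 8*(25)^3 - 7*(25)^2 - 9*(25)^1 + 5 = (-3515625) + (-125000) + (-4375) + (-225) + (5) = -3645220; answer -3645220
Step 2: A1 = -3645220; r = 3645220; squarings mod 1849: 915^1=915, 915^2=1477, 915^4=1558, 915^8=1476, 915^16=454, 915^32=877, 915^64=1794, 915^128=1176, 915^256=1773, 915^512=229, 915^1024=669, 915^2048=103, 915^4096=1364, 915^8192=402, 915^16384=741, 915^32768=1777, 915^65536=1486, 915^131072=490, 915^262144=1579, 915^524288=789, 915^1048576=1257, 915^2097152=1003; 915^3645220 = 915^4 * 915^32 * 915^256 * 915^512 * 915^1024 * 915^2048 * 915^4096 * 915^32768 * 915^65536 * 915^131072 * 915^262144 * 915^1048576 * 915^2097152 = 238 (mod 1849); answer 238
Step 3: A2 = 238; w = -5; cross terms: (7*-18 - 4*-29)=-10, (4*-5 - -7*-18)=-146, (-7*-29 - 7*-5)=238; twice the area = |82| = 82; area = 41; answer 41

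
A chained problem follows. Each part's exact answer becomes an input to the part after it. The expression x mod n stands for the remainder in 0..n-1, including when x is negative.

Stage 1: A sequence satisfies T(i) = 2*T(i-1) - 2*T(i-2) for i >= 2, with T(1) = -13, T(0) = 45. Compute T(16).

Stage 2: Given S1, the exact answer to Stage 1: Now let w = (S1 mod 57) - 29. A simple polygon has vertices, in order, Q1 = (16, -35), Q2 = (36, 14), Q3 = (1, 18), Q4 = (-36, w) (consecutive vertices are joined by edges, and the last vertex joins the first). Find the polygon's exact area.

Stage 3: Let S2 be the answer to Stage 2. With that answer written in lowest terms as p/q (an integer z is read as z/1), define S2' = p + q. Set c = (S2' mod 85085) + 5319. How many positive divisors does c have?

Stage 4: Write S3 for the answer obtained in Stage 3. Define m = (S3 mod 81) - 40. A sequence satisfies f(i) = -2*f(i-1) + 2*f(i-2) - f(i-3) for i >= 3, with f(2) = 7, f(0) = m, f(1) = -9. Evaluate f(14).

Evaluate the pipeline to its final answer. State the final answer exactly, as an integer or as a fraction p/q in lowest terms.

Stage 1: T(2) = 2*(-13) - 2*(45) = -116; iterating: T(2)=-116, T(3)=-206, T(4)=-180, T(5)=52, T(6)=464, T(7)=824, T(8)=720, T(9)=-208, T(10)=-1856, T(11)=-3296, T(12)=-2880, T(13)=832, T(14)=7424, T(15)=13184, T(16)=11520; answer 11520
Stage 2: S1 = 11520; w = -23; cross terms: (16*14 - 36*-35)=1484, (36*18 - 1*14)=634, (1*-23 - -36*18)=625, (-36*-35 - 16*-23)=1628; twice the area = |4371| = 4371; area = 4371/2; answer 4371/2
Stage 3: S2 = 4371/2; threaded value p + q = 4373; c = 9692; 9692 = 2^2 * 2423; number of divisors = (2+1) * (1+1) = 6; answer 6
Stage 4: S3 = 6; m = -34; f(3) = -2*(7) + 2*(-9) - 1*(-34) = 2; iterating: f(3)=2, f(4)=19, f(5)=-41, f(6)=118, f(7)=-337, f(8)=951, f(9)=-2694, f(10)=7627, f(11)=-21593, f(12)=61134, f(13)=-173081, f(14)=490023; answer 490023

490023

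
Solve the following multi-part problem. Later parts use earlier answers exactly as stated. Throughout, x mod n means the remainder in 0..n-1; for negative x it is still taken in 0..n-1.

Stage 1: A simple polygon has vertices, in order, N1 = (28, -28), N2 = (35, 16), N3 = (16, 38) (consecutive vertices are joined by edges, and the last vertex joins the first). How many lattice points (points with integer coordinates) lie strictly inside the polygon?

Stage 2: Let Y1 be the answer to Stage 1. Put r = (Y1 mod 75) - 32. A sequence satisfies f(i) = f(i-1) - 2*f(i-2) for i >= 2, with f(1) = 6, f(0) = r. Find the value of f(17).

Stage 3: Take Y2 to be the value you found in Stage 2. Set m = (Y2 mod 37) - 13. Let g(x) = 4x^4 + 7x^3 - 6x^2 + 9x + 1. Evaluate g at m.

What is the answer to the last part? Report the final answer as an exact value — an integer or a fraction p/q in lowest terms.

94285

Stage 1: cross terms: (28*16 - 35*-28)=1428, (35*38 - 16*16)=1074, (16*-28 - 28*38)=-1512; twice the area = |990| = 990; area = 495; boundary points = 1 + 1 + 6 = 8; strictly interior points = area - boundary/2 + 1 = 492; answer 492
Stage 2: Y1 = 492; r = 10; f(2) = 1*(6) - 2*(10) = -14; iterating: f(2)=-14, f(3)=-26, f(4)=2, f(5)=54, f(6)=50, f(7)=-58, f(8)=-158, f(9)=-42, f(10)=274, f(11)=358, f(12)=-190, f(13)=-906, f(14)=-526, f(15)=1286, f(16)=2338, f(17)=-234; answer -234
Stage 3: Y2 = -234; m = 12; 4*(12)^4 + 7*(12)^3 - 6*(12)^2 + 9*(12)^1 + 1 = (82944) + (12096) + (-864) + (108) + (1) = 94285; answer 94285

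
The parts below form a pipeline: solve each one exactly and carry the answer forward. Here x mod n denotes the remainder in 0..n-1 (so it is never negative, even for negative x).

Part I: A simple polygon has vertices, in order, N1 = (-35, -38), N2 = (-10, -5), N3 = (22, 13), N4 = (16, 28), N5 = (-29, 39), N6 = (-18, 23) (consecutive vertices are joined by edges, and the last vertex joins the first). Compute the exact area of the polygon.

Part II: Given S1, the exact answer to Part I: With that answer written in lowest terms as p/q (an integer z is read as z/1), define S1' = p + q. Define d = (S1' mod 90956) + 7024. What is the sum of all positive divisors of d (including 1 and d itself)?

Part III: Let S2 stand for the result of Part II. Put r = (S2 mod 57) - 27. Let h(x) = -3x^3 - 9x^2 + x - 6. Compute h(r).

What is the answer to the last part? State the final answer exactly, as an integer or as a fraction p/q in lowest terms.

Part I: cross terms: (-35*-5 - -10*-38)=-205, (-10*13 - 22*-5)=-20, (22*28 - 16*13)=408, (16*39 - -29*28)=1436, (-29*23 - -18*39)=35, (-18*-38 - -35*23)=1489; twice the area = |3143| = 3143; area = 3143/2; answer 3143/2
Part II: S1 = 3143/2; threaded value p + q = 3145; d = 10169; 10169 is prime, so its only divisors are 1 and 10169; sigma = 1 + 10169 = 10170; answer 10170
Part III: S2 = 10170; r = -3; -3*(-3)^3 - 9*(-3)^2 + 1*(-3)^1 - 6 = (81) + (-81) + (-3) + (-6) = -9; answer -9

-9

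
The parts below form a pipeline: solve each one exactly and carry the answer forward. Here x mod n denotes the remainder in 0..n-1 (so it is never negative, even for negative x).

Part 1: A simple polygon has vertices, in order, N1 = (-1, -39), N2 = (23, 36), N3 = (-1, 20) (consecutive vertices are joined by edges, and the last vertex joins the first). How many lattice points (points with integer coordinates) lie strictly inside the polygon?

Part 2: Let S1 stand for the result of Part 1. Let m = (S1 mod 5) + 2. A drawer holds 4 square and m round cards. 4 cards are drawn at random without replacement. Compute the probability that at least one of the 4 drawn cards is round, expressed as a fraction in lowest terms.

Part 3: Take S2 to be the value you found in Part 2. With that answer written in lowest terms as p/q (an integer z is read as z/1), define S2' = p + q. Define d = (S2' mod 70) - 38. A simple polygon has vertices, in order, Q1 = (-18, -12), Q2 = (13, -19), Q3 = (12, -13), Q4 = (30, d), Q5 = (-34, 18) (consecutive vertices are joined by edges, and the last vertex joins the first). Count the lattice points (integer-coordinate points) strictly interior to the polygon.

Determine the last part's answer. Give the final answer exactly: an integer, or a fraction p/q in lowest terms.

1820

Part 1: cross terms: (-1*36 - 23*-39)=861, (23*20 - -1*36)=496, (-1*-39 - -1*20)=59; twice the area = |1416| = 1416; area = 708; boundary points = 3 + 8 + 59 = 70; strictly interior points = area - boundary/2 + 1 = 674; answer 674
Part 2: S1 = 674; m = 6; total draws C(10,4) = 210; complement C(4,4) = 1; favorable 210 - 1 = 209; P = 209/210; answer 209/210
Part 3: S2 = 209/210; threaded value p + q = 419; d = 31; cross terms: (-18*-19 - 13*-12)=498, (13*-13 - 12*-19)=59, (12*31 - 30*-13)=762, (30*18 - -34*31)=1594, (-34*-12 - -18*18)=732; twice the area = |3645| = 3645; area = 3645/2; boundary points = 1 + 1 + 2 + 1 + 2 = 7; strictly interior points = area - boundary/2 + 1 = 1820; answer 1820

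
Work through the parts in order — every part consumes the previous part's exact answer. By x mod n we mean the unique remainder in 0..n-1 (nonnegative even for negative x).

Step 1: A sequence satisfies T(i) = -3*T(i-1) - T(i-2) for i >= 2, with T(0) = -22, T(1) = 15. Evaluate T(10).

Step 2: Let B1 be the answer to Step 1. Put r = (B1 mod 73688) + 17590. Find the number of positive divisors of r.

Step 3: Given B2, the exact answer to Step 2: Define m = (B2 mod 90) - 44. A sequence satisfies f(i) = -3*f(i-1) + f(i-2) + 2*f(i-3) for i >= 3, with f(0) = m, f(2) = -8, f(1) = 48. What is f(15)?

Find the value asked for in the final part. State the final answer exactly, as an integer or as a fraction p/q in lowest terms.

-32575624

Step 1: T(2) = -3*(15) - 1*(-22) = -23; iterating: T(2)=-23, T(3)=54, T(4)=-139, T(5)=363, T(6)=-950, T(7)=2487, T(8)=-6511, T(9)=17046, T(10)=-44627; answer -44627
Step 2: B1 = -44627; r = 46651; 46651 = 11 * 4241; number of divisors = (1+1) * (1+1) = 4; answer 4
Step 3: B2 = 4; m = -40; f(3) = -3*(-8) + 1*(48) + 2*(-40) = -8; iterating: f(3)=-8, f(4)=112, f(5)=-360, f(6)=1176, f(7)=-3664, f(8)=11448, f(9)=-35656, f(10)=111088, f(11)=-346024, f(12)=1077848, f(13)=-3357392, f(14)=10457976, f(15)=-32575624; answer -32575624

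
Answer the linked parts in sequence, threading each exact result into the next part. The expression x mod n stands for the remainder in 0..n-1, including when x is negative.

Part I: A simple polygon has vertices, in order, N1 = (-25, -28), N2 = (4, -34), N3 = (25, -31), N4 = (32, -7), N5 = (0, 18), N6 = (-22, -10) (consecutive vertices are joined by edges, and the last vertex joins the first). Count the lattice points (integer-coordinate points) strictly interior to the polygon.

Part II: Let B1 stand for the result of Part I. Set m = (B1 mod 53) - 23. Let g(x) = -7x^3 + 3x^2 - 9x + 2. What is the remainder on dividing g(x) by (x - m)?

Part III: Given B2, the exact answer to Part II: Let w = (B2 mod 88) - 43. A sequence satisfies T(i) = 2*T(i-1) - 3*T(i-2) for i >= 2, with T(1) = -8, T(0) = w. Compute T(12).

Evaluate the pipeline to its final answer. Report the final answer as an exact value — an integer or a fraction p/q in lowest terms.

Part I: cross terms: (-25*-34 - 4*-28)=962, (4*-31 - 25*-34)=726, (25*-7 - 32*-31)=817, (32*18 - 0*-7)=576, (0*-10 - -22*18)=396, (-22*-28 - -25*-10)=366; twice the area = |3843| = 3843; area = 3843/2; boundary points = 1 + 3 + 1 + 1 + 2 + 3 = 11; strictly interior points = area - boundary/2 + 1 = 1917; answer 1917
Part II: B1 = 1917; m = -14; remainder = value at the root: -7*(-14)^3 + 3*(-14)^2 - 9*(-14)^1 + 2 = (19208) + (588) + (126) + (2) = 19924; answer 19924
Part III: B2 = 19924; w = -7; T(2) = 2*(-8) - 3*(-7) = 5; iterating: T(2)=5, T(3)=34, T(4)=53, T(5)=4, T(6)=-151, T(7)=-314, T(8)=-175, T(9)=592, T(10)=1709, T(11)=1642, T(12)=-1843; answer -1843

-1843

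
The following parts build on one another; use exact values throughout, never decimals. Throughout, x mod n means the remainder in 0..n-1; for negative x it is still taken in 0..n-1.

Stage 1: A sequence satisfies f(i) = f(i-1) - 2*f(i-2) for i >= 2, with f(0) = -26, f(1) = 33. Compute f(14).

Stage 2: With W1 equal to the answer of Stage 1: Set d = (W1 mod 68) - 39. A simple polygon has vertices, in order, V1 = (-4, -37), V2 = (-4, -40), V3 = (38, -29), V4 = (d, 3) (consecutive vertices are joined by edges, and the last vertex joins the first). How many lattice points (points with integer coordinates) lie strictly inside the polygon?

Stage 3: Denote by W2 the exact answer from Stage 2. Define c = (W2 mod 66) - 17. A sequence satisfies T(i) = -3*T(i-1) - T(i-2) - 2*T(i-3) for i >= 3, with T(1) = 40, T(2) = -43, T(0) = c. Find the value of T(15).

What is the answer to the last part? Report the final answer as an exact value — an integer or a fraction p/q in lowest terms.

Stage 1: f(2) = 1*(33) - 2*(-26) = 85; iterating: f(2)=85, f(3)=19, f(4)=-151, f(5)=-189, f(6)=113, f(7)=491, f(8)=265, f(9)=-717, f(10)=-1247, f(11)=187, f(12)=2681, f(13)=2307, f(14)=-3055; answer -3055
Stage 2: W1 = -3055; d = -34; cross terms: (-4*-40 - -4*-37)=12, (-4*-29 - 38*-40)=1636, (38*3 - -34*-29)=-872, (-34*-37 - -4*3)=1270; twice the area = |2046| = 2046; area = 1023; boundary points = 3 + 1 + 8 + 10 = 22; strictly interior points = area - boundary/2 + 1 = 1013; answer 1013
Stage 3: W2 = 1013; c = 6; T(3) = -3*(-43) - 1*(40) - 2*(6) = 77; iterating: T(3)=77, T(4)=-268, T(5)=813, T(6)=-2325, T(7)=6698, T(8)=-19395, T(9)=56137, T(10)=-162412, T(11)=469889, T(12)=-1359529, T(13)=3933522, T(14)=-11380815, T(15)=32927981; answer 32927981

32927981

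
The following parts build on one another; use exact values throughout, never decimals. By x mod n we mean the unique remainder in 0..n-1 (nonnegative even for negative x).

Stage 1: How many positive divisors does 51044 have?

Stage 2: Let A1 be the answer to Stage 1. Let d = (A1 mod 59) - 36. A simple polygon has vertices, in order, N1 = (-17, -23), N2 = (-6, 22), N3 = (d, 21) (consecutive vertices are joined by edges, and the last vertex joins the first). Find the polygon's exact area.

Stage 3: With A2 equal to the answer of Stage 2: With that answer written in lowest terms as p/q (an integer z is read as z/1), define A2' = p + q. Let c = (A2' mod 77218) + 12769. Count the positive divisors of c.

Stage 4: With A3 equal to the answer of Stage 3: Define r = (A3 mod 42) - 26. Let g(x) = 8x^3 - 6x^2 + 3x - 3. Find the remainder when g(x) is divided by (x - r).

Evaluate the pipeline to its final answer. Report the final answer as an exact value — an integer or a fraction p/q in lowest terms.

-8633

Stage 1: 51044 = 2^2 * 7 * 1823; number of divisors = (2+1) * (1+1) * (1+1) = 12; answer 12
Stage 2: A1 = 12; d = -24; cross terms: (-17*22 - -6*-23)=-512, (-6*21 - -24*22)=402, (-24*-23 - -17*21)=909; twice the area = |799| = 799; area = 799/2; answer 799/2
Stage 3: A2 = 799/2; threaded value p + q = 801; c = 13570; 13570 = 2 * 5 * 23 * 59; number of divisors = (1+1) * (1+1) * (1+1) * (1+1) = 16; answer 16
Stage 4: A3 = 16; r = -10; remainder = value at the root: 8*(-10)^3 - 6*(-10)^2 + 3*(-10)^1 - 3 = (-8000) + (-600) + (-30) + (-3) = -8633; answer -8633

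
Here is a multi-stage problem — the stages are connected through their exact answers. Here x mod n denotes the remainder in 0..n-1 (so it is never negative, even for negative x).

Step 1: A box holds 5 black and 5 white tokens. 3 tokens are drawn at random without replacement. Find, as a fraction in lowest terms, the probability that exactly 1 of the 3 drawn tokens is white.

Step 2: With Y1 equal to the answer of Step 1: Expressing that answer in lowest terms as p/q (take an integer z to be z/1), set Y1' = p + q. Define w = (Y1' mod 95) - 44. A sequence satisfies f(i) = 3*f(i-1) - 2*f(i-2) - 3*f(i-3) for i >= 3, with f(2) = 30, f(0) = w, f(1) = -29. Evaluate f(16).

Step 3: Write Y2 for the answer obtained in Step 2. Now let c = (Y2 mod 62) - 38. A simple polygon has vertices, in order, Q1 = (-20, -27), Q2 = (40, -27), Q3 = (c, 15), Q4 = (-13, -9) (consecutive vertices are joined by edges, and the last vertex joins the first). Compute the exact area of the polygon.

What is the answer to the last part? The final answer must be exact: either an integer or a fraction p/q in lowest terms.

Step 1: total draws C(10,3) = 120; favorable C(5,1)*C(5,2) = 50; P = 5/12; answer 5/12
Step 2: Y1 = 5/12; threaded value p + q = 17; w = -27; f(3) = 3*(30) - 2*(-29) - 3*(-27) = 229; iterating: f(3)=229, f(4)=714, f(5)=1594, f(6)=2667, f(7)=2671, f(8)=-2103, f(9)=-19652, f(10)=-62763, f(11)=-142676, f(12)=-243546, f(13)=-256997, f(14)=144129, f(15)=1677019, f(16)=5513790; answer 5513790
Step 3: Y2 = 5513790; c = -32; cross terms: (-20*-27 - 40*-27)=1620, (40*15 - -32*-27)=-264, (-32*-9 - -13*15)=483, (-13*-27 - -20*-9)=171; twice the area = |2010| = 2010; area = 1005; answer 1005

1005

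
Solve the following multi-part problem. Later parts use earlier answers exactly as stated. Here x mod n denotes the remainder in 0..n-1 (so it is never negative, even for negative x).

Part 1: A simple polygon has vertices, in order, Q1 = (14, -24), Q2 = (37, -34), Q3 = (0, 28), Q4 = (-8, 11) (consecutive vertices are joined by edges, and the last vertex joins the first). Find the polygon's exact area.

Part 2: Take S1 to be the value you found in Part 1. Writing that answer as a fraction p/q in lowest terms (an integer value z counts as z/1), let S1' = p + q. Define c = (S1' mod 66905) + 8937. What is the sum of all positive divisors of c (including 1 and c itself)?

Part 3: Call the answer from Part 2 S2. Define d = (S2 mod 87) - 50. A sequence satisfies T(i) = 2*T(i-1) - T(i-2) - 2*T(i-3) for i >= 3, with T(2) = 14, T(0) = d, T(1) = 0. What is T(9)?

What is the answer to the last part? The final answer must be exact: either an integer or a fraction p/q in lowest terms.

Part 1: cross terms: (14*-34 - 37*-24)=412, (37*28 - 0*-34)=1036, (0*11 - -8*28)=224, (-8*-24 - 14*11)=38; twice the area = |1710| = 1710; area = 855; answer 855
Part 2: S1 = 855; threaded value p + q = 856; c = 9793; 9793 = 7 * 1399; sigma = (1 + 7) * (1 + 1399) = 8 * 1400 = 11200; answer 11200
Part 3: S2 = 11200; d = 14; T(3) = 2*(14) - 1*(0) - 2*(14) = 0; iterating: T(3)=0, T(4)=-14, T(5)=-56, T(6)=-98, T(7)=-112, T(8)=-14, T(9)=280; answer 280

280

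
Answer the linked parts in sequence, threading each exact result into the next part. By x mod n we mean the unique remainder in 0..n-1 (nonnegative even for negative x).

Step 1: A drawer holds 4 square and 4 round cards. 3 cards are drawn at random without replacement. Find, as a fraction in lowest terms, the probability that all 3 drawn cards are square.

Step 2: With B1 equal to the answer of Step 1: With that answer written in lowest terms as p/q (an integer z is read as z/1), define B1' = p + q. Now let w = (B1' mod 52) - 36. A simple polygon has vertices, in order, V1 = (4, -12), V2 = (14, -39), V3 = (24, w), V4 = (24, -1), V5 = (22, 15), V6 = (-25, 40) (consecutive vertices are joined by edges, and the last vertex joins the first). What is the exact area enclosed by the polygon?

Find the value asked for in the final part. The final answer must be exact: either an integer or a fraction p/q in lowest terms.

2911/2

Step 1: total draws C(8,3) = 56; favorable C(4,3) = 4; P = 1/14; answer 1/14
Step 2: B1 = 1/14; threaded value p + q = 15; w = -21; cross terms: (4*-39 - 14*-12)=12, (14*-21 - 24*-39)=642, (24*-1 - 24*-21)=480, (24*15 - 22*-1)=382, (22*40 - -25*15)=1255, (-25*-12 - 4*40)=140; twice the area = |2911| = 2911; area = 2911/2; answer 2911/2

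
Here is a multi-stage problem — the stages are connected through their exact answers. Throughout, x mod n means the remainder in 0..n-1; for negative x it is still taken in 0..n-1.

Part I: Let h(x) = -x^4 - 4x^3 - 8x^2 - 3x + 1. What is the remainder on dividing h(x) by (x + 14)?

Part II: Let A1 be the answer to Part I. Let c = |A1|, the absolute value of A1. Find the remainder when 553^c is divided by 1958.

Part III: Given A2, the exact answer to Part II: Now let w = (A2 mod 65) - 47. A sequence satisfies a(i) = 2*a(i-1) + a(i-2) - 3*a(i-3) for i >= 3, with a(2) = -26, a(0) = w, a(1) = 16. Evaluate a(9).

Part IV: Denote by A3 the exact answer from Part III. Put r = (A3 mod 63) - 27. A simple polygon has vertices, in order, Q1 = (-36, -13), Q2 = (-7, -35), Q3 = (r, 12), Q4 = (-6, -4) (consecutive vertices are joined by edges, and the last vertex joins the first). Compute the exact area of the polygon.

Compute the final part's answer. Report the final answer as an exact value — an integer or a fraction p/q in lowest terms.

654

Part I: remainder = value at the root: -1*(-14)^4 - 4*(-14)^3 - 8*(-14)^2 - 3*(-14)^1 + 1 = (-38416) + (10976) + (-1568) + (42) + (1) = -28965; answer -28965
Part II: A1 = -28965; c = 28965; squarings mod 1958: 553^1=553, 553^2=361, 553^4=1093, 553^8=269, 553^16=1873, 553^32=1351, 553^64=345, 553^128=1545, 553^256=223, 553^512=779, 553^1024=1819, 553^2048=1699, 553^4096=509, 553^8192=625, 553^16384=983; 553^28965 = 553^1 * 553^4 * 553^32 * 553^256 * 553^4096 * 553^8192 * 553^16384 = 683 (mod 1958); answer 683
Part III: A2 = 683; w = -14; a(3) = 2*(-26) + 1*(16) - 3*(-14) = 6; iterating: a(3)=6, a(4)=-62, a(5)=-40, a(6)=-160, a(7)=-174, a(8)=-388, a(9)=-470; answer -470
Part IV: A3 = -470; r = 7; cross terms: (-36*-35 - -7*-13)=1169, (-7*12 - 7*-35)=161, (7*-4 - -6*12)=44, (-6*-13 - -36*-4)=-66; twice the area = |1308| = 1308; area = 654; answer 654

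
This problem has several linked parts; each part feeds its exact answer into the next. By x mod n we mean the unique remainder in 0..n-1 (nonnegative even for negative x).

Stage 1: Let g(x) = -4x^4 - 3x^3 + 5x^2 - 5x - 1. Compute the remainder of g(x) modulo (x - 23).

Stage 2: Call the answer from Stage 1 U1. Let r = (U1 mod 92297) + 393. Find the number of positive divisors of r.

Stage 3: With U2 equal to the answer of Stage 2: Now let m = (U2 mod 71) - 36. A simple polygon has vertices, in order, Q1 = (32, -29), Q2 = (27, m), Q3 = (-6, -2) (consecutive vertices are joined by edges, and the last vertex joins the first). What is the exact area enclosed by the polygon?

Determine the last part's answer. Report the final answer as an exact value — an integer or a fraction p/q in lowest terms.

249/2

Stage 1: remainder = value at the root: -4*(23)^4 - 3*(23)^3 + 5*(23)^2 - 5*(23)^1 - 1 = (-1119364) + (-36501) + (2645) + (-115) + (-1) = -1153336; answer -1153336
Stage 2: U1 = -1153336; r = 46918; 46918 = 2 * 23459; number of divisors = (1+1) * (1+1) = 4; answer 4
Stage 3: U2 = 4; m = -32; cross terms: (32*-32 - 27*-29)=-241, (27*-2 - -6*-32)=-246, (-6*-29 - 32*-2)=238; twice the area = |-249| = 249; area = 249/2; answer 249/2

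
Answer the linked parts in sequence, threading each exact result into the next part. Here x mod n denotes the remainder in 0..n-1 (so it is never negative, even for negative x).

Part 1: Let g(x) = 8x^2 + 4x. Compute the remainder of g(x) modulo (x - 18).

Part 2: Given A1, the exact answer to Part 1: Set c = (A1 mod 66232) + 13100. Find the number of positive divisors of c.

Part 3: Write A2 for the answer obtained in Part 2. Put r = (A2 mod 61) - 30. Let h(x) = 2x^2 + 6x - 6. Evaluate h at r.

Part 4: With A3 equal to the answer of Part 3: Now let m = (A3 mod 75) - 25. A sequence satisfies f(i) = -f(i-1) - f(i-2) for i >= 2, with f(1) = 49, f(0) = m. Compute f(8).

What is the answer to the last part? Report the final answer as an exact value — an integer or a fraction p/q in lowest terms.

-33

Part 1: remainder = value at the root: 8*(18)^2 + 4*(18)^1 = (2592) + (72) = 2664; answer 2664
Part 2: A1 = 2664; c = 15764; 15764 = 2^2 * 7 * 563; number of divisors = (2+1) * (1+1) * (1+1) = 12; answer 12
Part 3: A2 = 12; r = -18; 2*(-18)^2 + 6*(-18)^1 - 6 = (648) + (-108) + (-6) = 534; answer 534
Part 4: A3 = 534; m = -16; f(2) = -1*(49) - 1*(-16) = -33; iterating: f(2)=-33, f(3)=-16, f(4)=49, f(5)=-33, f(6)=-16, f(7)=49, f(8)=-33; answer -33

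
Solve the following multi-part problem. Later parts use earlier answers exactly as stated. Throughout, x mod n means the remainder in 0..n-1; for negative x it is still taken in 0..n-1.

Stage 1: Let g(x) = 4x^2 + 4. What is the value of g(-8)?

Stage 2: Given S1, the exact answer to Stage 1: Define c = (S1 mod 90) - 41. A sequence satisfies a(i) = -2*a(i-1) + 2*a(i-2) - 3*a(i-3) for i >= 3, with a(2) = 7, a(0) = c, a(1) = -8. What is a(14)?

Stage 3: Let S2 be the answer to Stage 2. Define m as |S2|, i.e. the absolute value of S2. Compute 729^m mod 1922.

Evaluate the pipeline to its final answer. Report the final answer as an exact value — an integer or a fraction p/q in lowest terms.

Stage 1: 4*(-8)^2 + 4 = (256) + (4) = 260; answer 260
Stage 2: S1 = 260; c = 39; a(3) = -2*(7) + 2*(-8) - 3*(39) = -147; iterating: a(3)=-147, a(4)=332, a(5)=-979, a(6)=3063, a(7)=-9080, a(8)=27223, a(9)=-81795, a(10)=245276, a(11)=-735811, a(12)=2207559, a(13)=-6622568, a(14)=19867687; answer 19867687
Stage 3: S2 = 19867687; m = 19867687; squarings mod 1922: 729^1=729, 729^2=969, 729^4=1025, 729^8=1213, 729^16=1039, 729^32=1279, 729^64=219, 729^128=1833, 729^256=233, 729^512=473, 729^1024=777, 729^2048=221, 729^4096=791, 729^8192=1031, 729^16384=95, 729^32768=1337, 729^65536=109, 729^131072=349, 729^262144=715, 729^524288=1895, 729^1048576=729, 729^2097152=969, 729^4194304=1025, 729^8388608=1213, 729^16777216=1039; 729^19867687 = 729^1 * 729^2 * 729^4 * 729^32 * 729^2048 * 729^8192 * 729^65536 * 729^131072 * 729^262144 * 729^524288 * 729^2097152 * 729^16777216 = 349 (mod 1922); answer 349

349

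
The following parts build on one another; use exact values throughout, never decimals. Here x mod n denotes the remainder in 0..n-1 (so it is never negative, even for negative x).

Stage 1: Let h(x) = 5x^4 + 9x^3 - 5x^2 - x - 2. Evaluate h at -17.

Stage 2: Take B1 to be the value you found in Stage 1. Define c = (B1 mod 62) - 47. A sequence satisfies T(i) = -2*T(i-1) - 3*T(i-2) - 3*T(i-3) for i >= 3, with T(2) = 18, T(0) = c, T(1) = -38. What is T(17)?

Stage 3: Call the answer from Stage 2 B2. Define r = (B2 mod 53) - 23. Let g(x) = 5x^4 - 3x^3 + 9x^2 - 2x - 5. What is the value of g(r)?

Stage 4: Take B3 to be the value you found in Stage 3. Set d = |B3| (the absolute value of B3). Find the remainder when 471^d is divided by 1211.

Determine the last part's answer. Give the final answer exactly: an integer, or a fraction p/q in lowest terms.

389

Stage 1: 5*(-17)^4 + 9*(-17)^3 - 5*(-17)^2 - 1*(-17)^1 - 2 = (417605) + (-44217) + (-1445) + (17) + (-2) = 371958; answer 371958
Stage 2: B1 = 371958; c = -27; T(3) = -2*(18) - 3*(-38) - 3*(-27) = 159; iterating: T(3)=159, T(4)=-258, T(5)=-15, T(6)=327, T(7)=165, T(8)=-1266, T(9)=1056, T(10)=1191, T(11)=-1752, T(12)=-3237, T(13)=8157, T(14)=-1347, T(15)=-12066, T(16)=3702, T(17)=32835; answer 32835
Stage 3: B2 = 32835; r = 5; 5*(5)^4 - 3*(5)^3 + 9*(5)^2 - 2*(5)^1 - 5 = (3125) + (-375) + (225) + (-10) + (-5) = 2960; answer 2960
Stage 4: B3 = 2960; d = 2960; squarings mod 1211: 471^1=471, 471^2=228, 471^4=1122, 471^8=655, 471^16=331, 471^32=571, 471^64=282, 471^128=809, 471^256=541, 471^512=830, 471^1024=1052, 471^2048=1061; 471^2960 = 471^16 * 471^128 * 471^256 * 471^512 * 471^2048 = 389 (mod 1211); answer 389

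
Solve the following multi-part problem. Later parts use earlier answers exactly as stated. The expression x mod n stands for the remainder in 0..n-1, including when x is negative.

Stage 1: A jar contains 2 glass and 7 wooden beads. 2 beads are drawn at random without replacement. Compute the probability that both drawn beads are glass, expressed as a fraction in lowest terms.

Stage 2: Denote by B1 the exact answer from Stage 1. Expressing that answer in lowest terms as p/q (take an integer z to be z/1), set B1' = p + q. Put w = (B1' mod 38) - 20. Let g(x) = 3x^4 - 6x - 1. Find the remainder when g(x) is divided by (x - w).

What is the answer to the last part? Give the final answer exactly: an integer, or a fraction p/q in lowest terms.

Stage 1: total draws C(9,2) = 36; favorable C(2,2) = 1; P = 1/36; answer 1/36
Stage 2: B1 = 1/36; threaded value p + q = 37; w = 17; remainder = value at the root: 3*(17)^4 - 6*(17)^1 - 1 = (250563) + (-102) + (-1) = 250460; answer 250460

250460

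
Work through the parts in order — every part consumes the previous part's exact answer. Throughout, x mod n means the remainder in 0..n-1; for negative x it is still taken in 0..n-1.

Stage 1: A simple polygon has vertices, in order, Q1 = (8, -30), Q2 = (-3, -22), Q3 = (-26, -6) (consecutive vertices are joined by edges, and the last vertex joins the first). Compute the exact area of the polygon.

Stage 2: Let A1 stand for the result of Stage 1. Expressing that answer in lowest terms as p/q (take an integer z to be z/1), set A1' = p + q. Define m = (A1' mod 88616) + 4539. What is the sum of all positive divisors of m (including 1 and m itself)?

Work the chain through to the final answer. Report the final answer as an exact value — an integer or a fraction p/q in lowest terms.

9144

Stage 1: cross terms: (8*-22 - -3*-30)=-266, (-3*-6 - -26*-22)=-554, (-26*-30 - 8*-6)=828; twice the area = |8| = 8; area = 4; answer 4
Stage 2: A1 = 4; threaded value p + q = 5; m = 4544; 4544 = 2^6 * 71; sigma = (1 + 2 + 4 + 8 + 16 + 32 + 64) * (1 + 71) = 127 * 72 = 9144; answer 9144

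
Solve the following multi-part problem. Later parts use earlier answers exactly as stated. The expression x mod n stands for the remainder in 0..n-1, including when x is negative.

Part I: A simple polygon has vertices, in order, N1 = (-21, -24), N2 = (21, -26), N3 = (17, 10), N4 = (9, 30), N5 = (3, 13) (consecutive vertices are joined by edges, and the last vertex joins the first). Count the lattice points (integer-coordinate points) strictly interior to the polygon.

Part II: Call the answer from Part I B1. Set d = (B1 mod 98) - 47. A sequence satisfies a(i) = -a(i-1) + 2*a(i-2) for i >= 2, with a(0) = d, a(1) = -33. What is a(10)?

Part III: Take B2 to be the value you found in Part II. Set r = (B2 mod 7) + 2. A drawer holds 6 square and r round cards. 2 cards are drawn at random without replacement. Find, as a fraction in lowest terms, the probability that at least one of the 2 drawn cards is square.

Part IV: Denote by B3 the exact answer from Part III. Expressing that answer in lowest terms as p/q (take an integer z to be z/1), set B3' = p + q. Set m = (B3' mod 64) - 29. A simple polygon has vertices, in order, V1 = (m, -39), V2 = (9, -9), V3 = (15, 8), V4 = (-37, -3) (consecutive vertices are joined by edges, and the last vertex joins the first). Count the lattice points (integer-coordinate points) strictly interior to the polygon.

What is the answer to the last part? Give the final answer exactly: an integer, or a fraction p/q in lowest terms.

Part I: cross terms: (-21*-26 - 21*-24)=1050, (21*10 - 17*-26)=652, (17*30 - 9*10)=420, (9*13 - 3*30)=27, (3*-24 - -21*13)=201; twice the area = |2350| = 2350; area = 1175; boundary points = 2 + 4 + 4 + 1 + 1 = 12; strictly interior points = area - boundary/2 + 1 = 1170; answer 1170
Part II: B1 = 1170; d = 45; a(2) = -1*(-33) + 2*(45) = 123; iterating: a(2)=123, a(3)=-189, a(4)=435, a(5)=-813, a(6)=1683, a(7)=-3309, a(8)=6675, a(9)=-13293, a(10)=26643; answer 26643
Part III: B2 = 26643; r = 3; total draws C(9,2) = 36; complement C(3,2) = 3; favorable 36 - 3 = 33; P = 11/12; answer 11/12
Part IV: B3 = 11/12; threaded value p + q = 23; m = -6; cross terms: (-6*-9 - 9*-39)=405, (9*8 - 15*-9)=207, (15*-3 - -37*8)=251, (-37*-39 - -6*-3)=1425; twice the area = |2288| = 2288; area = 1144; boundary points = 15 + 1 + 1 + 1 = 18; strictly interior points = area - boundary/2 + 1 = 1136; answer 1136

1136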